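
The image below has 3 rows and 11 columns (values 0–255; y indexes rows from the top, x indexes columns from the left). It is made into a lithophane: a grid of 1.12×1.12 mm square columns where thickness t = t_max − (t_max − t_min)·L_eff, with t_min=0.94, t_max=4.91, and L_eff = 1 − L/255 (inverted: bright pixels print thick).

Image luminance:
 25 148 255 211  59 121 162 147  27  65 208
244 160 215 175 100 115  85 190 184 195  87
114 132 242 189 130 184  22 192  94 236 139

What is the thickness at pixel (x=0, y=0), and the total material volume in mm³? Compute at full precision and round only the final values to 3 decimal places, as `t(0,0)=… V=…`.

span = t_max - t_min = 4.91 - 0.94 = 3.970
L(0,0) = 25, L_eff = 1 - 25/255 = 0.901961 (inverted)
t(0,0) = 4.91 - 3.970·0.901961 = 1.329
Σt over all 3·11 pixels = 1358627/12750 ≈ 106.5589804
V = pitch²·Σt = 1.12²·1358627/12750 = 133.668

t(0,0)=1.329 V=133.668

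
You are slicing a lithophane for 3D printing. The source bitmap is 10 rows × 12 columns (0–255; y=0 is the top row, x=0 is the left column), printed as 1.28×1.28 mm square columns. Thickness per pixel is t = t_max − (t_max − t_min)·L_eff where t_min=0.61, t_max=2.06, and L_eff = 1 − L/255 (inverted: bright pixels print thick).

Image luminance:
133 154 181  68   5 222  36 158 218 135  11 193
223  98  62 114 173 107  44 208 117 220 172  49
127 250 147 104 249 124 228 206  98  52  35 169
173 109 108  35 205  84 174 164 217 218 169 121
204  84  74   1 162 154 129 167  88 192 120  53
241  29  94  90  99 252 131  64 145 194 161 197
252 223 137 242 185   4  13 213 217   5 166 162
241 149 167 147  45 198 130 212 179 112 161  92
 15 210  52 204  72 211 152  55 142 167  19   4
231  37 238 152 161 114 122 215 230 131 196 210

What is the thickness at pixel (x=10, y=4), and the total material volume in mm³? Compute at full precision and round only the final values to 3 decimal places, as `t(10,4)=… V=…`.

t(10,4)=1.292 V=276.297

span = t_max - t_min = 2.06 - 0.61 = 1.450
L(10,4) = 120, L_eff = 1 - 120/255 = 0.529412 (inverted)
t(10,4) = 2.06 - 1.450·0.529412 = 1.292
Σt over all 10·12 pixels = 215014/1275 ≈ 168.6384314
V = pitch²·Σt = 1.28²·215014/1275 = 276.297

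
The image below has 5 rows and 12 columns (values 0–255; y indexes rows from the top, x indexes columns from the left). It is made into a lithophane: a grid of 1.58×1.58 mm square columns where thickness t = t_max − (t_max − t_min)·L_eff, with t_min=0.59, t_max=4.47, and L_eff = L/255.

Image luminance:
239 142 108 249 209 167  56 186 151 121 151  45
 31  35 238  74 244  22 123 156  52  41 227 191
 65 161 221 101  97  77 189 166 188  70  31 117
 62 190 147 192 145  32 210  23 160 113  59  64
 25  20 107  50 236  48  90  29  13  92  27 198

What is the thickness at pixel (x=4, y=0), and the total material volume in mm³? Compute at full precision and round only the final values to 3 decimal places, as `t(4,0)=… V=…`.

span = t_max - t_min = 4.47 - 0.59 = 3.880
L(4,0) = 209, L_eff = 209/255 = 0.819608
t(4,0) = 4.47 - 3.880·0.819608 = 1.290
Σt over all 5·12 pixels = 1023694/6375 ≈ 160.5794510
V = pitch²·Σt = 1.58²·1023694/6375 = 400.871

t(4,0)=1.290 V=400.871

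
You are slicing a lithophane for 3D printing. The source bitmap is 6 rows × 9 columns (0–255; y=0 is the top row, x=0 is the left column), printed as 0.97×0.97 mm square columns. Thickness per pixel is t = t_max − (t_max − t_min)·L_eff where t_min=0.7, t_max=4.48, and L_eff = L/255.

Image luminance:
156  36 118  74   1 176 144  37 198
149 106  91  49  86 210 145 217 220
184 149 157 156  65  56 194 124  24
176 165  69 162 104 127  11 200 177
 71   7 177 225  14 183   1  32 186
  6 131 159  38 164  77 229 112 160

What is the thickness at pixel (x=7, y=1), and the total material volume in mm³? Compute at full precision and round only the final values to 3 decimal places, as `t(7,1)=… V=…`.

span = t_max - t_min = 4.48 - 0.7 = 3.780
L(7,1) = 217, L_eff = 217/255 = 0.850980
t(7,1) = 4.48 - 3.780·0.850980 = 1.263
Σt over all 6·9 pixels = 123921/850 ≈ 145.7894118
V = pitch²·Σt = 0.97²·123921/850 = 137.173

t(7,1)=1.263 V=137.173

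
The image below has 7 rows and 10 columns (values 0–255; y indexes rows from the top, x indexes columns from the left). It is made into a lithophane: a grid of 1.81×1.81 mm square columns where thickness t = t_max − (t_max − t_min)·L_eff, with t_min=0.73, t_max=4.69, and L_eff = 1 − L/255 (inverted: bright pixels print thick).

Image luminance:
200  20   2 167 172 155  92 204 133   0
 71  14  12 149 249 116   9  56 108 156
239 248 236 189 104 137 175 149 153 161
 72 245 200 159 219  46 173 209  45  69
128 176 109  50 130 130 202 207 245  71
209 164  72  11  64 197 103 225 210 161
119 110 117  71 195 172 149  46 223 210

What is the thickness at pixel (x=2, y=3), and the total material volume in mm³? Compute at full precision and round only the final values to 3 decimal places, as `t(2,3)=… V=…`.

t(2,3)=3.836 V=655.258

span = t_max - t_min = 4.69 - 0.73 = 3.960
L(2,3) = 200, L_eff = 1 - 200/255 = 0.215686 (inverted)
t(2,3) = 4.69 - 3.960·0.215686 = 3.836
Σt over all 7·10 pixels = 850049/4250 ≈ 200.0115294
V = pitch²·Σt = 1.81²·850049/4250 = 655.258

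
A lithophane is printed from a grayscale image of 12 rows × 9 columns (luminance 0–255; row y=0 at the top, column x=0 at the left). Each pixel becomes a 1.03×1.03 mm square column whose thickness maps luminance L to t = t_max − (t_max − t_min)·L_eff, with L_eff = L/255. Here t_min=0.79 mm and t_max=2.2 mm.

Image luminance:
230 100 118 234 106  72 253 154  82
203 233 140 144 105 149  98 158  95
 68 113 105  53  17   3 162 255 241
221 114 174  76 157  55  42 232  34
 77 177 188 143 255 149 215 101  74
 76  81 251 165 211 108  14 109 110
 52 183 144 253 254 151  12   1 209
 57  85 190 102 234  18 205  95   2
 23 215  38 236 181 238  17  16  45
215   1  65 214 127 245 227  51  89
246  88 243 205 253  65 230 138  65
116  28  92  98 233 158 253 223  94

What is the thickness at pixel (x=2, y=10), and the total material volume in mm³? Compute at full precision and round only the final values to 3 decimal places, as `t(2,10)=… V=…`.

t(2,10)=0.856 V=166.318

span = t_max - t_min = 2.2 - 0.79 = 1.410
L(2,10) = 243, L_eff = 243/255 = 0.952941
t(2,10) = 2.2 - 1.410·0.952941 = 0.856
Σt over all 12·9 pixels = 666277/4250 ≈ 156.7710588
V = pitch²·Σt = 1.03²·666277/4250 = 166.318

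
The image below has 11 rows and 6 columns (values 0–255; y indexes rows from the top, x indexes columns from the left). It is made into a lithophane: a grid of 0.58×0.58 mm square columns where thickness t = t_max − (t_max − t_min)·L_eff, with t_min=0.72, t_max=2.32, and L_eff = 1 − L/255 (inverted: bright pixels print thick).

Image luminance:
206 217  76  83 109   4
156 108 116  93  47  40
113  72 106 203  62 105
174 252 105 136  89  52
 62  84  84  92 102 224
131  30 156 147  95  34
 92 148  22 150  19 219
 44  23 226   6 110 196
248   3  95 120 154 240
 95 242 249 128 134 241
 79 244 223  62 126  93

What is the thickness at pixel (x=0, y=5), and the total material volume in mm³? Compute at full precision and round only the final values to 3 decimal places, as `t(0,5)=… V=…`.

span = t_max - t_min = 2.32 - 0.72 = 1.600
L(0,5) = 131, L_eff = 1 - 131/255 = 0.486275 (inverted)
t(0,5) = 2.32 - 1.600·0.486275 = 1.542
Σt over all 11·6 pixels = 124556/1275 ≈ 97.6909804
V = pitch²·Σt = 0.58²·124556/1275 = 32.863

t(0,5)=1.542 V=32.863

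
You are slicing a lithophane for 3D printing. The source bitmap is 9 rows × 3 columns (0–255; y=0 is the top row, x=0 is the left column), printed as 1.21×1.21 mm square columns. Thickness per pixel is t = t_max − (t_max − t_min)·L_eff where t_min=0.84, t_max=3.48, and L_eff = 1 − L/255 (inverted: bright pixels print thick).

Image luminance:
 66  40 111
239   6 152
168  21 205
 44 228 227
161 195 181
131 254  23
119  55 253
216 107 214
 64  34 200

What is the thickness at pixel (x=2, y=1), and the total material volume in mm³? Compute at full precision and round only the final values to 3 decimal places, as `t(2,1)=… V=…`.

span = t_max - t_min = 3.48 - 0.84 = 2.640
L(2,1) = 152, L_eff = 1 - 152/255 = 0.403922 (inverted)
t(2,1) = 3.48 - 2.640·0.403922 = 2.414
Σt over all 9·3 pixels = 129903/2125 ≈ 61.1308235
V = pitch²·Σt = 1.21²·129903/2125 = 89.502

t(2,1)=2.414 V=89.502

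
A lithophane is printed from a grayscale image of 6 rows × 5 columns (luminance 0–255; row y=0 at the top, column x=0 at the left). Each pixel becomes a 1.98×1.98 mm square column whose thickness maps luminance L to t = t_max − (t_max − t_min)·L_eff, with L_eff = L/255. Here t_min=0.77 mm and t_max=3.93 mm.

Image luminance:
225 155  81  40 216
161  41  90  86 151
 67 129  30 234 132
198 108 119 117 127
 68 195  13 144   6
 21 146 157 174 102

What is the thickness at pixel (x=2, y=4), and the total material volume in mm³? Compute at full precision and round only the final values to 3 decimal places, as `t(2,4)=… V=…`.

t(2,4)=3.769 V=290.574

span = t_max - t_min = 3.93 - 0.77 = 3.160
L(2,4) = 13, L_eff = 13/255 = 0.050980
t(2,4) = 3.93 - 3.160·0.050980 = 3.769
Σt over all 6·5 pixels = 945011/12750 ≈ 74.1185098
V = pitch²·Σt = 1.98²·945011/12750 = 290.574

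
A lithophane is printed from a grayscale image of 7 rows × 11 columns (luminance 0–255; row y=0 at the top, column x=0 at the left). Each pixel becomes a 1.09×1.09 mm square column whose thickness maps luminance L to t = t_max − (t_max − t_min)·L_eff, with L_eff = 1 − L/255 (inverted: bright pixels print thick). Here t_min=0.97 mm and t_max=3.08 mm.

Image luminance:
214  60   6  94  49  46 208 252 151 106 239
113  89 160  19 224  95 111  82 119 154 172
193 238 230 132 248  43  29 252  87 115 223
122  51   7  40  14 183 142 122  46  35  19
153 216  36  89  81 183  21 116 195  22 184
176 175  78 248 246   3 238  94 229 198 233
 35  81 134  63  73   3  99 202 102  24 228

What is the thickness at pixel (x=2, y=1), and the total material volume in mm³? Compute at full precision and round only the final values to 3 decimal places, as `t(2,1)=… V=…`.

span = t_max - t_min = 3.08 - 0.97 = 2.110
L(2,1) = 160, L_eff = 1 - 160/255 = 0.372549 (inverted)
t(2,1) = 3.08 - 2.110·0.372549 = 2.294
Σt over all 7·11 pixels = 3928507/25500 ≈ 154.0590980
V = pitch²·Σt = 1.09²·3928507/25500 = 183.038

t(2,1)=2.294 V=183.038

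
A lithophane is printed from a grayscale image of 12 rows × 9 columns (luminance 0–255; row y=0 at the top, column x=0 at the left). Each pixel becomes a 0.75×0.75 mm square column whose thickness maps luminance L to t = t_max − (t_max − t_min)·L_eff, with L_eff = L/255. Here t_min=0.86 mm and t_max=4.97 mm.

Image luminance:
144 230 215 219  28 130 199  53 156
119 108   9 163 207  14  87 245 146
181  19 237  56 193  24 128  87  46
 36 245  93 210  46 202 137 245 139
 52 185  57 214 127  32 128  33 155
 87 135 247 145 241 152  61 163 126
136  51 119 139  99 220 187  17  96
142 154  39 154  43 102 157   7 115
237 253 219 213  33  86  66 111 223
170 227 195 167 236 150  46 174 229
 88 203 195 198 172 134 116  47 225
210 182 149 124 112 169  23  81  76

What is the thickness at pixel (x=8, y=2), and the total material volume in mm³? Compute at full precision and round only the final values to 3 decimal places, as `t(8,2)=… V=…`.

span = t_max - t_min = 4.97 - 0.86 = 4.110
L(8,2) = 46, L_eff = 46/255 = 0.180392
t(8,2) = 4.97 - 4.110·0.180392 = 4.229
Σt over all 12·9 pixels = 638784/2125 ≈ 300.6042353
V = pitch²·Σt = 0.75²·638784/2125 = 169.090

t(8,2)=4.229 V=169.090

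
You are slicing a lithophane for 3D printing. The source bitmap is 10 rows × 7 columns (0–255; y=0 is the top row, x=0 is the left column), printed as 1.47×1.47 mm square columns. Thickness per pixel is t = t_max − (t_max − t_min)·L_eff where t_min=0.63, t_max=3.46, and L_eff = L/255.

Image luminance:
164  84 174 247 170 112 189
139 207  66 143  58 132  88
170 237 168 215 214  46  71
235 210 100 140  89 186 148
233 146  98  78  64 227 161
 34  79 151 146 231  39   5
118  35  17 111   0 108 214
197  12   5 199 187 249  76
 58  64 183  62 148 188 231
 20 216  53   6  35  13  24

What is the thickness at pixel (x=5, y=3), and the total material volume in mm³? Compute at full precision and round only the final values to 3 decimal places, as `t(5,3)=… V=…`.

span = t_max - t_min = 3.46 - 0.63 = 2.830
L(5,3) = 186, L_eff = 186/255 = 0.729412
t(5,3) = 3.46 - 2.830·0.729412 = 1.396
Σt over all 10·7 pixels = 3707491/25500 ≈ 145.3918039
V = pitch²·Σt = 1.47²·3707491/25500 = 314.177

t(5,3)=1.396 V=314.177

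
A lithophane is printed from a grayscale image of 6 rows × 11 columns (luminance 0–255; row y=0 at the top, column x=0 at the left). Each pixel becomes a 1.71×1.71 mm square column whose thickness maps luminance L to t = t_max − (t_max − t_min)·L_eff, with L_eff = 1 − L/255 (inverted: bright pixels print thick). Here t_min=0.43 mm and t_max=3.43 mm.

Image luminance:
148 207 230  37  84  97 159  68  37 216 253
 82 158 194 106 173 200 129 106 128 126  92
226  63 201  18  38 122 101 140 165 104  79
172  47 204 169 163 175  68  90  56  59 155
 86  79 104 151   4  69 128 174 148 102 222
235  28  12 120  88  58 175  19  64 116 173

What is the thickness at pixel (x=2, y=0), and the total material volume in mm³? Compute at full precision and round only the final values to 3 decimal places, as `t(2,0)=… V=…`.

span = t_max - t_min = 3.43 - 0.43 = 3.000
L(2,0) = 230, L_eff = 1 - 230/255 = 0.098039 (inverted)
t(2,0) = 3.43 - 3.000·0.098039 = 3.136
Σt over all 6·11 pixels = 104123/850 ≈ 122.4976471
V = pitch²·Σt = 1.71²·104123/850 = 358.195

t(2,0)=3.136 V=358.195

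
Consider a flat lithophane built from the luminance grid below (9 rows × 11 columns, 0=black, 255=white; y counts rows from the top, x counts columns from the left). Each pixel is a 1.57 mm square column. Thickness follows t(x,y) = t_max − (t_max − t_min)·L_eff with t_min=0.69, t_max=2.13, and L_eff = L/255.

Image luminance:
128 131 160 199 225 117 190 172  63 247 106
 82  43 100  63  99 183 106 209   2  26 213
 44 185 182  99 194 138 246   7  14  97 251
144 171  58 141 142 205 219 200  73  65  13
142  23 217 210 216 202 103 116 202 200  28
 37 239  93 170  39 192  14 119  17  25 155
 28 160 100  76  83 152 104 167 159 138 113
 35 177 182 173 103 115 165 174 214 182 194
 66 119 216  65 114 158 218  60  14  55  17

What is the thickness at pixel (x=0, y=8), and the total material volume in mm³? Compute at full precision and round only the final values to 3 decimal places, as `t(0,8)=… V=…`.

t(0,8)=1.757 V=344.291

span = t_max - t_min = 2.13 - 0.69 = 1.440
L(0,8) = 66, L_eff = 66/255 = 0.258824
t(0,8) = 2.13 - 1.440·0.258824 = 1.757
Σt over all 9·11 pixels = 1187259/8500 ≈ 139.6775294
V = pitch²·Σt = 1.57²·1187259/8500 = 344.291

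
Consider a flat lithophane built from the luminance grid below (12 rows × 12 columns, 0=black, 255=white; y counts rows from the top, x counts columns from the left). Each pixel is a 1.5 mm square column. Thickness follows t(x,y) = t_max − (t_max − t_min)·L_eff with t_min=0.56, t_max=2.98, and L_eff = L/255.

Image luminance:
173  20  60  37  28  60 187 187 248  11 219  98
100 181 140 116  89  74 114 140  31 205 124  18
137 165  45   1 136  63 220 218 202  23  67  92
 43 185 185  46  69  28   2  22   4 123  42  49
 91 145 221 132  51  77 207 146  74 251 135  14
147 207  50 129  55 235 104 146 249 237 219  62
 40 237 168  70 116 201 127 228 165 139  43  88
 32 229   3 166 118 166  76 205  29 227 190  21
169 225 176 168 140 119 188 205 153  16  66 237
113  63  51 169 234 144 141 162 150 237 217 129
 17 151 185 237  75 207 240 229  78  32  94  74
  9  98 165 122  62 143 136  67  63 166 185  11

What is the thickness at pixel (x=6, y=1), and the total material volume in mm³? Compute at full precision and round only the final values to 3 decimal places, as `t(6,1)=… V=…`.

span = t_max - t_min = 2.98 - 0.56 = 2.420
L(6,1) = 114, L_eff = 114/255 = 0.447059
t(6,1) = 2.98 - 2.420·0.447059 = 1.898
Σt over all 12·12 pixels = 3315907/12750 ≈ 260.0711373
V = pitch²·Σt = 1.5²·3315907/12750 = 585.160

t(6,1)=1.898 V=585.160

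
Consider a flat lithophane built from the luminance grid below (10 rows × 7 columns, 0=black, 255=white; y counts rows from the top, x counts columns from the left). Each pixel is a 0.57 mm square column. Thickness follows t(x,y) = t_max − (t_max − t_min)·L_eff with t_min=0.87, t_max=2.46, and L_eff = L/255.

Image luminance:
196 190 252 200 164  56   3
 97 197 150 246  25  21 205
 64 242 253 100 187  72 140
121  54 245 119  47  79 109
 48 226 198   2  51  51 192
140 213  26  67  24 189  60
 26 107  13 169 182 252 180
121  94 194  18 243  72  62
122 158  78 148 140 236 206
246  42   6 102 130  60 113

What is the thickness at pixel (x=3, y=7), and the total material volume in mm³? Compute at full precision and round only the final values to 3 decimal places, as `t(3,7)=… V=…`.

span = t_max - t_min = 2.46 - 0.87 = 1.590
L(3,7) = 18, L_eff = 18/255 = 0.070588
t(3,7) = 2.46 - 1.590·0.070588 = 2.348
Σt over all 10·7 pixels = 995127/8500 ≈ 117.0737647
V = pitch²·Σt = 0.57²·995127/8500 = 38.037

t(3,7)=2.348 V=38.037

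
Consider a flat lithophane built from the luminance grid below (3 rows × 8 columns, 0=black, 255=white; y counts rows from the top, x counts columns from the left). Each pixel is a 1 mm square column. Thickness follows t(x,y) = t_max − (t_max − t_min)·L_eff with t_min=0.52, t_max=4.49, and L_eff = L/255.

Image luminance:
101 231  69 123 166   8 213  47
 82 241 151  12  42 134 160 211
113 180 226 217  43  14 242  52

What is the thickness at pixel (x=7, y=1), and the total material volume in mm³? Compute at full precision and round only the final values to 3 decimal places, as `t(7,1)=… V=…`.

t(7,1)=1.205 V=59.840

span = t_max - t_min = 4.49 - 0.52 = 3.970
L(7,1) = 211, L_eff = 211/255 = 0.827451
t(7,1) = 4.49 - 3.970·0.827451 = 1.205
Σt over all 3·8 pixels = 254319/4250 ≈ 59.8397647
V = pitch²·Σt = 1²·254319/4250 = 59.840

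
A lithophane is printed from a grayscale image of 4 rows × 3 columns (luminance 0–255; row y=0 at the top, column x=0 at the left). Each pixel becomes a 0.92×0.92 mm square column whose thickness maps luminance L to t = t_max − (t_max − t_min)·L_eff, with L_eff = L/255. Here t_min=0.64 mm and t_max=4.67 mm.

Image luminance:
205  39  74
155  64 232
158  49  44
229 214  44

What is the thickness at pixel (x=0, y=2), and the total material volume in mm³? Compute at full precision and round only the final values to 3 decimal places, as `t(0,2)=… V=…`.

t(0,2)=2.173 V=27.274

span = t_max - t_min = 4.67 - 0.64 = 4.030
L(0,2) = 158, L_eff = 158/255 = 0.619608
t(0,2) = 4.67 - 4.030·0.619608 = 2.173
Σt over all 4·3 pixels = 821699/25500 ≈ 32.2234902
V = pitch²·Σt = 0.92²·821699/25500 = 27.274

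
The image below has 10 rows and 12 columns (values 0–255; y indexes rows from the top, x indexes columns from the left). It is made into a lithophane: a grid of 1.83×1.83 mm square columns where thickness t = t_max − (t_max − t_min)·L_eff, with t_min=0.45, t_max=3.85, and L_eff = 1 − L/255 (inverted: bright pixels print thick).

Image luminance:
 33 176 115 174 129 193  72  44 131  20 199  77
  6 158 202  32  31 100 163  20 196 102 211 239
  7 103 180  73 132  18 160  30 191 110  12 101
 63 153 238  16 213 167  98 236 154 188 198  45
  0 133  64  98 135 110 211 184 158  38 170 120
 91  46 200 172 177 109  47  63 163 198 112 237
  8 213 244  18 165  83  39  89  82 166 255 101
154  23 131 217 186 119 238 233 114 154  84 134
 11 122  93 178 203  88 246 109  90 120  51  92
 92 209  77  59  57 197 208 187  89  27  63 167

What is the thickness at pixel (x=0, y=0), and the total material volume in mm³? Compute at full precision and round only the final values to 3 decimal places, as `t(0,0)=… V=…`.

t(0,0)=0.890 V=843.030

span = t_max - t_min = 3.85 - 0.45 = 3.400
L(0,0) = 33, L_eff = 1 - 33/255 = 0.870588 (inverted)
t(0,0) = 3.85 - 3.400·0.870588 = 0.890
Σt over all 10·12 pixels = 3776/15 ≈ 251.7333333
V = pitch²·Σt = 1.83²·3776/15 = 843.030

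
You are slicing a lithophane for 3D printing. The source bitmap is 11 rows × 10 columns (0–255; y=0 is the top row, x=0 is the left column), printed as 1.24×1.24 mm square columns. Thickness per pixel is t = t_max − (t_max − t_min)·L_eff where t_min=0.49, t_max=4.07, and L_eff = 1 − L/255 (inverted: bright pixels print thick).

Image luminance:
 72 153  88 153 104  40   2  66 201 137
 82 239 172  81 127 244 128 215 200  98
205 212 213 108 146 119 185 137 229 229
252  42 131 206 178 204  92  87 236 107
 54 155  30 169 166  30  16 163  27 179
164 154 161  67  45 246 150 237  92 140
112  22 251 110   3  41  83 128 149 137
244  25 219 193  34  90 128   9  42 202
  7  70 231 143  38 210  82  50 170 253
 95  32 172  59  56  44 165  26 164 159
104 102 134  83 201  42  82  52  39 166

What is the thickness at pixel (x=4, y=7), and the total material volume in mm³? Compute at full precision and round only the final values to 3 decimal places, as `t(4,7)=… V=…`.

t(4,7)=0.967 V=381.162

span = t_max - t_min = 4.07 - 0.49 = 3.580
L(4,7) = 34, L_eff = 1 - 34/255 = 0.866667 (inverted)
t(4,7) = 4.07 - 3.580·0.866667 = 0.967
Σt over all 11·10 pixels = 1053549/4250 ≈ 247.8938824
V = pitch²·Σt = 1.24²·1053549/4250 = 381.162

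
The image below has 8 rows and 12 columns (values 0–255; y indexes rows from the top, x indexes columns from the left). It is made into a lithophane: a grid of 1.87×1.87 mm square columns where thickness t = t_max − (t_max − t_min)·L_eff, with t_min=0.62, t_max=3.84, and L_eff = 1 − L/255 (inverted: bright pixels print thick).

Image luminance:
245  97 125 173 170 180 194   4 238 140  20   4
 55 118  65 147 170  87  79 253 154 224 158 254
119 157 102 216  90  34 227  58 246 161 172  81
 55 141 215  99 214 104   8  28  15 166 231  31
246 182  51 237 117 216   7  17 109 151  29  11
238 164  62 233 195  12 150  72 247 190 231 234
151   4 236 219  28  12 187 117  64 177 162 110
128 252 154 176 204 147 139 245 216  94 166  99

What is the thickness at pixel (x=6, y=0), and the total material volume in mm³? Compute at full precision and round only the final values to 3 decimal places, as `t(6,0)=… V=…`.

span = t_max - t_min = 3.84 - 0.62 = 3.220
L(6,0) = 194, L_eff = 1 - 194/255 = 0.239216 (inverted)
t(6,0) = 3.84 - 3.220·0.239216 = 3.070
Σt over all 8·12 pixels = 481002/2125 ≈ 226.3538824
V = pitch²·Σt = 1.87²·481002/2125 = 791.537

t(6,0)=3.070 V=791.537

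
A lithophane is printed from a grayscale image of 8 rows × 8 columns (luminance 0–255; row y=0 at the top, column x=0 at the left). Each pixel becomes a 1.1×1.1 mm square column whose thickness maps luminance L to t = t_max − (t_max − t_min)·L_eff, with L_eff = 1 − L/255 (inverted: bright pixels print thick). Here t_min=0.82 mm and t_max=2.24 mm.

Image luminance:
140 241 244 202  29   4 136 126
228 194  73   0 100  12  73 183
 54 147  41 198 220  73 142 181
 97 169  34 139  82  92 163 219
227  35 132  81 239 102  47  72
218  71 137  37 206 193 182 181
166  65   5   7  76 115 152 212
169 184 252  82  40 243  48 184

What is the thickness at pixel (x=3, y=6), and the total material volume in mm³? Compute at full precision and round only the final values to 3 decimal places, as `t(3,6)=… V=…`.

span = t_max - t_min = 2.24 - 0.82 = 1.420
L(3,6) = 7, L_eff = 1 - 7/255 = 0.972549 (inverted)
t(3,6) = 2.24 - 1.420·0.972549 = 0.859
Σt over all 8·8 pixels = 208506/2125 ≈ 98.1204706
V = pitch²·Σt = 1.1²·208506/2125 = 118.726

t(3,6)=0.859 V=118.726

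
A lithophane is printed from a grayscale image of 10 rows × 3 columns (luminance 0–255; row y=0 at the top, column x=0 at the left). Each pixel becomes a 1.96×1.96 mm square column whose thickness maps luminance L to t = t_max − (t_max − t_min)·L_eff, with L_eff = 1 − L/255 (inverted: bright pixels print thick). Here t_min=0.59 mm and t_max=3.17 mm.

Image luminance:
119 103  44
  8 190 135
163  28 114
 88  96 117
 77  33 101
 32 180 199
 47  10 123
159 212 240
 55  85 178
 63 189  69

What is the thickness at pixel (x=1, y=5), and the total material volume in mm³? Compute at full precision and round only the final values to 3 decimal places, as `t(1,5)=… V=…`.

t(1,5)=2.411 V=194.589

span = t_max - t_min = 3.17 - 0.59 = 2.580
L(1,5) = 180, L_eff = 1 - 180/255 = 0.294118 (inverted)
t(1,5) = 3.17 - 2.580·0.294118 = 2.411
Σt over all 10·3 pixels = 107638/2125 ≈ 50.6531765
V = pitch²·Σt = 1.96²·107638/2125 = 194.589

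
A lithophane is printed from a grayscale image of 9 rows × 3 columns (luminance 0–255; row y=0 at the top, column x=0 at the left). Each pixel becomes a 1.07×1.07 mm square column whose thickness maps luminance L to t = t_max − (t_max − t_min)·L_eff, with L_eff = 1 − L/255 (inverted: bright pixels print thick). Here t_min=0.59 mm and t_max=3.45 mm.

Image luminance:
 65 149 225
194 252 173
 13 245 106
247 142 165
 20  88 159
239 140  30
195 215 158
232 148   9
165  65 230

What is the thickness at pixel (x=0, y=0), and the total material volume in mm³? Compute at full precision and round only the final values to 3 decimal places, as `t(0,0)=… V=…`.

t(0,0)=1.319 V=70.488

span = t_max - t_min = 3.45 - 0.59 = 2.860
L(0,0) = 65, L_eff = 1 - 65/255 = 0.745098 (inverted)
t(0,0) = 3.45 - 2.860·0.745098 = 1.319
Σt over all 9·3 pixels = 1569949/25500 ≈ 61.5666275
V = pitch²·Σt = 1.07²·1569949/25500 = 70.488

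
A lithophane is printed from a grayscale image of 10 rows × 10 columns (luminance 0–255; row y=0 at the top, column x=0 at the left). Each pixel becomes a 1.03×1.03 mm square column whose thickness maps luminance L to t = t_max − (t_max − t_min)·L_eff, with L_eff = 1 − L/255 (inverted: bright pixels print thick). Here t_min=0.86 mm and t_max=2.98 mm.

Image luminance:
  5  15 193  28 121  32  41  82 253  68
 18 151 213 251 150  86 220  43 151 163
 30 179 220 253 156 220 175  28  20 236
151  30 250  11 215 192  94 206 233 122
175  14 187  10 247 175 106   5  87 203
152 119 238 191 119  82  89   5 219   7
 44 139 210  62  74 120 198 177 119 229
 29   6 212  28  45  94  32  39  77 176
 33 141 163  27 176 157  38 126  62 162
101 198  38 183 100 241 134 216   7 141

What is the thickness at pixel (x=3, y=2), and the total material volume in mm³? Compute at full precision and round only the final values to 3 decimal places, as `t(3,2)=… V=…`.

span = t_max - t_min = 2.98 - 0.86 = 2.120
L(3,2) = 253, L_eff = 1 - 253/255 = 0.007843 (inverted)
t(3,2) = 2.98 - 2.120·0.007843 = 2.963
Σt over all 10·10 pixels = 1199567/6375 ≈ 188.1673725
V = pitch²·Σt = 1.03²·1199567/6375 = 199.627

t(3,2)=2.963 V=199.627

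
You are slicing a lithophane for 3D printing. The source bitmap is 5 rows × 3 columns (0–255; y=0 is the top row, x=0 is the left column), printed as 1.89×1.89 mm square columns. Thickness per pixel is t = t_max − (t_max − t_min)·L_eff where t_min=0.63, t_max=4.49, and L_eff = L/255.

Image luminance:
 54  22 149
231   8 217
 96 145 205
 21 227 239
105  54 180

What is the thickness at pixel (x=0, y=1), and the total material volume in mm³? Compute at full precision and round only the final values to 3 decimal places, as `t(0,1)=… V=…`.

span = t_max - t_min = 4.49 - 0.63 = 3.860
L(0,1) = 231, L_eff = 231/255 = 0.905882
t(0,1) = 4.49 - 3.860·0.905882 = 0.993
Σt over all 5·3 pixels = 321189/8500 ≈ 37.7869412
V = pitch²·Σt = 1.89²·321189/8500 = 134.979

t(0,1)=0.993 V=134.979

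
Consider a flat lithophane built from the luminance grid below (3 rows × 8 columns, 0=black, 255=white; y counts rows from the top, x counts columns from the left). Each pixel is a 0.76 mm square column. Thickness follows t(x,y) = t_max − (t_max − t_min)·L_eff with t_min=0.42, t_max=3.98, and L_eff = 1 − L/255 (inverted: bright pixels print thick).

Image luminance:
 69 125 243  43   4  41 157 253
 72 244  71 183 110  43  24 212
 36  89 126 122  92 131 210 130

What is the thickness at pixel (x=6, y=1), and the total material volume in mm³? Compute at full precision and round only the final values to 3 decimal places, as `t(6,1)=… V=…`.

t(6,1)=0.755 V=28.643

span = t_max - t_min = 3.98 - 0.42 = 3.560
L(6,1) = 24, L_eff = 1 - 24/255 = 0.905882 (inverted)
t(6,1) = 3.98 - 3.560·0.905882 = 0.755
Σt over all 3·8 pixels = 63226/1275 ≈ 49.5890196
V = pitch²·Σt = 0.76²·63226/1275 = 28.643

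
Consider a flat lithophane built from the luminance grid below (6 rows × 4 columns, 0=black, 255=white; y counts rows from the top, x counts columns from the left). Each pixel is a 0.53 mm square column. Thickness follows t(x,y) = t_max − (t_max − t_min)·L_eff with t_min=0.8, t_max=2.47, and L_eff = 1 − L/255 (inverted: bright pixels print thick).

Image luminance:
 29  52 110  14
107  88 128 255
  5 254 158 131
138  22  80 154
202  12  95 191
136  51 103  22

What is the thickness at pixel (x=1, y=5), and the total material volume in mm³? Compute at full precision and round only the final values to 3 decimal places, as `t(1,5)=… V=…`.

span = t_max - t_min = 2.47 - 0.8 = 1.670
L(1,5) = 51, L_eff = 1 - 51/255 = 0.800000 (inverted)
t(1,5) = 2.47 - 1.670·0.800000 = 1.134
Σt over all 6·4 pixels = 913279/25500 ≈ 35.8148627
V = pitch²·Σt = 0.53²·913279/25500 = 10.060

t(1,5)=1.134 V=10.060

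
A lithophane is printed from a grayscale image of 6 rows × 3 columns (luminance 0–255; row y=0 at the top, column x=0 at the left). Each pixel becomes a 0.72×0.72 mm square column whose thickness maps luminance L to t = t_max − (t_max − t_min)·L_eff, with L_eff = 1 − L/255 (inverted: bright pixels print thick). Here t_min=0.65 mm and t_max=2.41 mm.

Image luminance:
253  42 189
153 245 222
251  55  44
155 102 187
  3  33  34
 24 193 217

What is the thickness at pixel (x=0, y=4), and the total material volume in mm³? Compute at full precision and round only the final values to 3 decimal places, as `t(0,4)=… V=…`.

t(0,4)=0.671 V=14.660

span = t_max - t_min = 2.41 - 0.65 = 1.760
L(0,4) = 3, L_eff = 1 - 3/255 = 0.988235 (inverted)
t(0,4) = 2.41 - 1.760·0.988235 = 0.671
Σt over all 6·3 pixels = 360551/12750 ≈ 28.2785098
V = pitch²·Σt = 0.72²·360551/12750 = 14.660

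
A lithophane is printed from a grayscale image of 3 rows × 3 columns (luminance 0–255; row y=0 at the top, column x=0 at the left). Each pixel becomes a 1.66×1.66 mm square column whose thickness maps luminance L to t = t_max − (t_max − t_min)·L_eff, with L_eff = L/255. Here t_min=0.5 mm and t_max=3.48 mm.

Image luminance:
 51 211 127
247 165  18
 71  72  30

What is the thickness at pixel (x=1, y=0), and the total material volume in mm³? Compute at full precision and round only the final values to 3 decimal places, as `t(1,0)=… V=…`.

span = t_max - t_min = 3.48 - 0.5 = 2.980
L(1,0) = 211, L_eff = 211/255 = 0.827451
t(1,0) = 3.48 - 2.980·0.827451 = 1.014
Σt over all 3·3 pixels = 125761/6375 ≈ 19.7272157
V = pitch²·Σt = 1.66²·125761/6375 = 54.360

t(1,0)=1.014 V=54.360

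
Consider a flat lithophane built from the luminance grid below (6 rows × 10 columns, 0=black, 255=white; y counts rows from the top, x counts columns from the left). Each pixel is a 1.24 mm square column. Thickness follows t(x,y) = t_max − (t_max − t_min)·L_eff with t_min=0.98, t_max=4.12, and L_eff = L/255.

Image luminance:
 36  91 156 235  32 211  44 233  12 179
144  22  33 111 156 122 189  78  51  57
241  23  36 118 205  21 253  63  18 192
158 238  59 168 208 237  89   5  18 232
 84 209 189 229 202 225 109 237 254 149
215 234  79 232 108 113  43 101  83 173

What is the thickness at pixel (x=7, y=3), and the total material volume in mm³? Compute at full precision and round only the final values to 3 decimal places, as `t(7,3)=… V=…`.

span = t_max - t_min = 4.12 - 0.98 = 3.140
L(7,3) = 5, L_eff = 5/255 = 0.019608
t(7,3) = 4.12 - 3.140·0.019608 = 4.058
Σt over all 6·10 pixels = 944603/6375 ≈ 148.1730196
V = pitch²·Σt = 1.24²·944603/6375 = 227.831

t(7,3)=4.058 V=227.831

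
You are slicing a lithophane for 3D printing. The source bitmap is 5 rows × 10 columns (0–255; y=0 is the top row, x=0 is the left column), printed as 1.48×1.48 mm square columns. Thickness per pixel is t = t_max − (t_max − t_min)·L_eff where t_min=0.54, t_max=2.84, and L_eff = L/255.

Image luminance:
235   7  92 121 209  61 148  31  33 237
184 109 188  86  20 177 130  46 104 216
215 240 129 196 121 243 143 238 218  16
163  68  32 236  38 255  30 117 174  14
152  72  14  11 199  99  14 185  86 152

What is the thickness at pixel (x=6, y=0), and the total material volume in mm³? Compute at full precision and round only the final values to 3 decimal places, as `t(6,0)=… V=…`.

t(6,0)=1.505 V=186.492

span = t_max - t_min = 2.84 - 0.54 = 2.300
L(6,0) = 148, L_eff = 148/255 = 0.580392
t(6,0) = 2.84 - 2.300·0.580392 = 1.505
Σt over all 5·10 pixels = 108554/1275 ≈ 85.1403922
V = pitch²·Σt = 1.48²·108554/1275 = 186.492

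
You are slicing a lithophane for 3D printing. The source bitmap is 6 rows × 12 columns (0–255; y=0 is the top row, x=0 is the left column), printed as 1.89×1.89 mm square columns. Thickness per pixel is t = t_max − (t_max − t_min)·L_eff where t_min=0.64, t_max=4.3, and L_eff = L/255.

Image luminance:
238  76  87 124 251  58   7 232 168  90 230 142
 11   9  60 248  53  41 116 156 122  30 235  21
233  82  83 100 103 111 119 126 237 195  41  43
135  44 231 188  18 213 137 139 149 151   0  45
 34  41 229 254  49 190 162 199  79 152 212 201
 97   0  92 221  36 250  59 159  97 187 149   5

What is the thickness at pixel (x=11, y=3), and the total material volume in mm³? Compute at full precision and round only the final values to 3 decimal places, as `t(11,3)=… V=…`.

span = t_max - t_min = 4.3 - 0.64 = 3.660
L(11,3) = 45, L_eff = 45/255 = 0.176471
t(11,3) = 4.3 - 3.660·0.176471 = 3.654
Σt over all 6·12 pixels = 386999/2125 ≈ 182.1171765
V = pitch²·Σt = 1.89²·386999/2125 = 650.541

t(11,3)=3.654 V=650.541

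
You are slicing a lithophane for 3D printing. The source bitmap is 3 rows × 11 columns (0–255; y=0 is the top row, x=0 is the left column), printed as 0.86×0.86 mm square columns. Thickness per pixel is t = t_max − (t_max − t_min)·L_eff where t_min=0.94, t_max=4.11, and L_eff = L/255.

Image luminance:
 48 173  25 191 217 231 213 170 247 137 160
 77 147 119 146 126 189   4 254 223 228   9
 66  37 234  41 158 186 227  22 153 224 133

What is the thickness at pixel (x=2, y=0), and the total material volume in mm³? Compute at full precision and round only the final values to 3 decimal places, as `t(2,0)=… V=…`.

t(2,0)=3.799 V=56.042

span = t_max - t_min = 4.11 - 0.94 = 3.170
L(2,0) = 25, L_eff = 25/255 = 0.098039
t(2,0) = 4.11 - 3.170·0.098039 = 3.799
Σt over all 3·11 pixels = 64407/850 ≈ 75.7729412
V = pitch²·Σt = 0.86²·64407/850 = 56.042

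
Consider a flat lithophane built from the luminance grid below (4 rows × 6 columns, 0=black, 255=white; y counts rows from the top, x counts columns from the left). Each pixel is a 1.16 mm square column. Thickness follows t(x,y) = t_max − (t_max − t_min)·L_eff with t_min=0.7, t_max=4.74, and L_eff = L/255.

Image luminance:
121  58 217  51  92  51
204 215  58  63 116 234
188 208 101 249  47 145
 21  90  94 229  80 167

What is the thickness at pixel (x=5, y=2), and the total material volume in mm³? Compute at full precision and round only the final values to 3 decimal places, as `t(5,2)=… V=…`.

t(5,2)=2.443 V=87.009

span = t_max - t_min = 4.74 - 0.7 = 4.040
L(5,2) = 145, L_eff = 145/255 = 0.568627
t(5,2) = 4.74 - 4.040·0.568627 = 2.443
Σt over all 4·6 pixels = 137407/2125 ≈ 64.6621176
V = pitch²·Σt = 1.16²·137407/2125 = 87.009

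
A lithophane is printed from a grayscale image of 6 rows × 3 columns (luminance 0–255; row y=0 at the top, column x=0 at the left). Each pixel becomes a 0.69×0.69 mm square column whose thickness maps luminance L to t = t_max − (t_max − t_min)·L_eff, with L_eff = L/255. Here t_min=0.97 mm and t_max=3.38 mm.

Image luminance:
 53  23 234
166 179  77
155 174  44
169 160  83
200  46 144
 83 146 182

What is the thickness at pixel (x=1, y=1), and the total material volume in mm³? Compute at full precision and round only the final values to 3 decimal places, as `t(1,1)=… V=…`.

t(1,1)=1.688 V=18.536

span = t_max - t_min = 3.38 - 0.97 = 2.410
L(1,1) = 179, L_eff = 179/255 = 0.701961
t(1,1) = 3.38 - 2.410·0.701961 = 1.688
Σt over all 6·3 pixels = 496391/12750 ≈ 38.9326275
V = pitch²·Σt = 0.69²·496391/12750 = 18.536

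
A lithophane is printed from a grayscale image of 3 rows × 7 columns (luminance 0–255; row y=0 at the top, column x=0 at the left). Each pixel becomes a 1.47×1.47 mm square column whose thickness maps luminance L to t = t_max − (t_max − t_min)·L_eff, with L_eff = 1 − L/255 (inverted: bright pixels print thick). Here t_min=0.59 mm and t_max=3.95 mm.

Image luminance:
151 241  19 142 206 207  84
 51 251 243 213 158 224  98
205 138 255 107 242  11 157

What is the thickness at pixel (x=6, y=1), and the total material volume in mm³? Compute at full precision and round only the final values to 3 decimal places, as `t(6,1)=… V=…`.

span = t_max - t_min = 3.95 - 0.59 = 3.360
L(6,1) = 98, L_eff = 1 - 98/255 = 0.615686 (inverted)
t(6,1) = 3.95 - 3.360·0.615686 = 1.881
Σt over all 3·7 pixels = 486451/8500 ≈ 57.2295294
V = pitch²·Σt = 1.47²·486451/8500 = 123.667

t(6,1)=1.881 V=123.667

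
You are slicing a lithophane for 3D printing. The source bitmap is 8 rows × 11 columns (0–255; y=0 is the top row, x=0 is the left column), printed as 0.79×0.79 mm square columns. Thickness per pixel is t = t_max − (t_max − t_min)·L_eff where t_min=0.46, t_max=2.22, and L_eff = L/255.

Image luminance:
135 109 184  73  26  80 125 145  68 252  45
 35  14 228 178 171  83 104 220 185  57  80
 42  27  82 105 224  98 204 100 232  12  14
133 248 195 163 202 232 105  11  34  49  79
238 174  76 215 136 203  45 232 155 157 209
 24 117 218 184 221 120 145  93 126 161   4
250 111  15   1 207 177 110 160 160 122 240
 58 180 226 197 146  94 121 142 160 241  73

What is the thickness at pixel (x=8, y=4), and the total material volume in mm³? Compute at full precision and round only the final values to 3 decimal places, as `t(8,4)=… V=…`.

t(8,4)=1.150 V=71.819

span = t_max - t_min = 2.22 - 0.46 = 1.760
L(8,4) = 155, L_eff = 155/255 = 0.607843
t(8,4) = 2.22 - 1.760·0.607843 = 1.150
Σt over all 8·11 pixels = 733612/6375 ≈ 115.0763922
V = pitch²·Σt = 0.79²·733612/6375 = 71.819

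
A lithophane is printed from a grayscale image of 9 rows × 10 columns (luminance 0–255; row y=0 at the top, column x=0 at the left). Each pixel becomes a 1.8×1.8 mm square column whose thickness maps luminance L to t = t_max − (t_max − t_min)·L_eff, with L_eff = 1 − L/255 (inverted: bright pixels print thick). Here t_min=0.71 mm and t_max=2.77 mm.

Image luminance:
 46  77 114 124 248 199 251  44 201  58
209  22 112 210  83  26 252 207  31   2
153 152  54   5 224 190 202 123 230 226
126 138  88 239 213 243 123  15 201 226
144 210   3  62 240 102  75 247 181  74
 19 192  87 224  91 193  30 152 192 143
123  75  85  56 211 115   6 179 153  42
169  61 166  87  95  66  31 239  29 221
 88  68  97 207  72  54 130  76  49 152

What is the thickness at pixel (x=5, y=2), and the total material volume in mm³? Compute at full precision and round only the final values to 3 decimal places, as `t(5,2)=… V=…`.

span = t_max - t_min = 2.77 - 0.71 = 2.060
L(5,2) = 190, L_eff = 1 - 190/255 = 0.254902 (inverted)
t(5,2) = 2.77 - 2.060·0.254902 = 2.245
Σt over all 9·10 pixels = 5345/34 ≈ 157.2058824
V = pitch²·Σt = 1.8²·5345/34 = 509.347

t(5,2)=2.245 V=509.347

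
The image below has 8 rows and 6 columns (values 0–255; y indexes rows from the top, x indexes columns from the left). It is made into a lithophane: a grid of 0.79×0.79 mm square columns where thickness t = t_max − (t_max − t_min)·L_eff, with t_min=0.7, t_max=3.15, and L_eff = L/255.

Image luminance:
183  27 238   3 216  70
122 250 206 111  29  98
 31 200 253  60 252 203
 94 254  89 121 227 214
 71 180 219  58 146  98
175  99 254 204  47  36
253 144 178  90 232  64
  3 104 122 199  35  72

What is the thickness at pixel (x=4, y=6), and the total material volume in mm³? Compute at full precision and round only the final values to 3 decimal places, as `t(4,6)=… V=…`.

t(4,6)=0.921 V=54.585

span = t_max - t_min = 3.15 - 0.7 = 2.450
L(4,6) = 232, L_eff = 232/255 = 0.909804
t(4,6) = 3.15 - 2.450·0.909804 = 0.921
Σt over all 8·6 pixels = 223027/2550 ≈ 87.4615686
V = pitch²·Σt = 0.79²·223027/2550 = 54.585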